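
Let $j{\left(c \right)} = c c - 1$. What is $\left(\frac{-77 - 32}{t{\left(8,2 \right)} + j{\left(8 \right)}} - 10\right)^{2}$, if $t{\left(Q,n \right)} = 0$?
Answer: $\frac{546121}{3969} \approx 137.6$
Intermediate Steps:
$j{\left(c \right)} = -1 + c^{2}$ ($j{\left(c \right)} = c^{2} - 1 = -1 + c^{2}$)
$\left(\frac{-77 - 32}{t{\left(8,2 \right)} + j{\left(8 \right)}} - 10\right)^{2} = \left(\frac{-77 - 32}{0 - \left(1 - 8^{2}\right)} - 10\right)^{2} = \left(- \frac{109}{0 + \left(-1 + 64\right)} - 10\right)^{2} = \left(- \frac{109}{0 + 63} - 10\right)^{2} = \left(- \frac{109}{63} - 10\right)^{2} = \left(- \frac{739}{63}\right)^{2} = \frac{546121}{3969}$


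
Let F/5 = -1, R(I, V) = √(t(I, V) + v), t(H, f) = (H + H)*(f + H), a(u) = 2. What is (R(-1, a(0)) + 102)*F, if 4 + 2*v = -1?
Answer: -510 - 15*I*√2/2 ≈ -510.0 - 10.607*I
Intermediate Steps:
v = -5/2 (v = -2 + (½)*(-1) = -2 - ½ = -5/2 ≈ -2.5000)
t(H, f) = 2*H*(H + f) (t(H, f) = (2*H)*(H + f) = 2*H*(H + f))
R(I, V) = √(-5/2 + 2*I*(I + V)) (R(I, V) = √(2*I*(I + V) - 5/2) = √(-5/2 + 2*I*(I + V)))
F = -5 (F = 5*(-1) = -5)
(R(-1, a(0)) + 102)*F = (√2*√(-5 + 4*(-1)*(-1 + 2))/2 + 102)*(-5) = (√2*√(-5 + 4*(-1)*1)/2 + 102)*(-5) = (√2*√(-5 - 4)/2 + 102)*(-5) = (√2*√(-9)/2 + 102)*(-5) = (√2*(3*I)/2 + 102)*(-5) = (3*I*√2/2 + 102)*(-5) = (102 + 3*I*√2/2)*(-5) = -510 - 15*I*√2/2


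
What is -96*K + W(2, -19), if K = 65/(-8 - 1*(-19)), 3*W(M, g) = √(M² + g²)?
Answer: -6240/11 + √365/3 ≈ -560.90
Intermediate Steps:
W(M, g) = √(M² + g²)/3
K = 65/11 (K = 65/(-8 + 19) = 65/11 ≈ 5.9091)
-96*K + W(2, -19) = -96*65/11 + √(2² + (-19)²)/3 = -6240/11 + √(4 + 361)/3 = -6240/11 + √365/3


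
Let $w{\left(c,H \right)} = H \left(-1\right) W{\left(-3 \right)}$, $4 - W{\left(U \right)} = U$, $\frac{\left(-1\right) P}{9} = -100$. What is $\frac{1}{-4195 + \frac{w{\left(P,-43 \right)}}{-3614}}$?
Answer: $- \frac{3614}{15161031} \approx -0.00023837$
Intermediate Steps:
$P = 900$ ($P = \left(-9\right) \left(-100\right) = 900$)
$W{\left(U \right)} = 4 - U$
$w{\left(c,H \right)} = - 7 H$ ($w{\left(c,H \right)} = H \left(-1\right) \left(4 - -3\right) = - H \left(4 + 3\right) = - H 7 = - 7 H$)
$\frac{1}{-4195 + \frac{w{\left(P,-43 \right)}}{-3614}} = \frac{1}{-4195 + \frac{\left(-7\right) \left(-43\right)}{-3614}} = \frac{1}{-4195 + 301 \left(- \frac{1}{3614}\right)} = \frac{1}{-4195 - \frac{301}{3614}} = \frac{1}{- \frac{15161031}{3614}} = - \frac{3614}{15161031}$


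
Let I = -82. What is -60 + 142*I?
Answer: -11704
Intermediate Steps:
-60 + 142*I = -60 + 142*(-82) = -60 - 11644 = -11704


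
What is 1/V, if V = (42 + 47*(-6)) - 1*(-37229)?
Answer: 1/36989 ≈ 2.7035e-5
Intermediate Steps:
V = 36989 (V = (42 - 282) + 37229 = -240 + 37229 = 36989)
1/V = 1/36989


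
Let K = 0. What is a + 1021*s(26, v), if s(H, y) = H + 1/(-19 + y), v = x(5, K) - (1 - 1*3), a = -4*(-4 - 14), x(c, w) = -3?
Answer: 531339/20 ≈ 26567.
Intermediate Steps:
a = 72 (a = -4*(-18) = 72)
v = -1 (v = -3 - (1 - 1*3) = -3 - (1 - 3) = -3 - 1*(-2) = -3 + 2 = -1)
a + 1021*s(26, v) = 72 + 1021*((1 - 19*26 + 26*(-1))/(-19 - 1)) = 72 + 1021*((1 - 494 - 26)/(-20)) = 72 + 1021*(-1/20*(-519)) = 72 + 1021*(519/20) = 72 + 529899/20 = 531339/20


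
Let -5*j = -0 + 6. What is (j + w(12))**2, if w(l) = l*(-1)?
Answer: 4356/25 ≈ 174.24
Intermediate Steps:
w(l) = -l
j = -6/5 (j = -(-0 + 6)/5 = -(-1*0 + 6)/5 = -(0 + 6)/5 = -1/5*6 = -6/5 ≈ -1.2000)
(j + w(12))**2 = (-6/5 - 1*12)**2 = (-6/5 - 12)**2 = (-66/5)**2 = 4356/25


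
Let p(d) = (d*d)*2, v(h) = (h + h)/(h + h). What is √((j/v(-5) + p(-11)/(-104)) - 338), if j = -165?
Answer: I*√341601/26 ≈ 22.479*I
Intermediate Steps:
v(h) = 1 (v(h) = (2*h)/((2*h)) = (2*h)*(1/(2*h)) = 1)
p(d) = 2*d² (p(d) = d²*2 = 2*d²)
√((j/v(-5) + p(-11)/(-104)) - 338) = √((-165/1 + (2*(-11)²)/(-104)) - 338) = √((-165*1 + (2*121)*(-1/104)) - 338) = √((-165 + 242*(-1/104)) - 338) = √((-165 - 121/52) - 338) = √(-8701/52 - 338) = √(-26277/52) = I*√341601/26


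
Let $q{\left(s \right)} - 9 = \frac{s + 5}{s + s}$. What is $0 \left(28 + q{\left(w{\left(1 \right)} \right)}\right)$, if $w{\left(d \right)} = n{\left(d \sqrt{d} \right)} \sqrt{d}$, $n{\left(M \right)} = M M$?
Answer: $0$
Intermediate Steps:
$n{\left(M \right)} = M^{2}$
$w{\left(d \right)} = d^{\frac{7}{2}}$ ($w{\left(d \right)} = \left(d \sqrt{d}\right)^{2} \sqrt{d} = \left(d^{\frac{3}{2}}\right)^{2} \sqrt{d} = d^{3} \sqrt{d} = d^{\frac{7}{2}}$)
$q{\left(s \right)} = 9 + \frac{5 + s}{2 s}$ ($q{\left(s \right)} = 9 + \frac{s + 5}{s + s} = 9 + \frac{5 + s}{2 s}$)
$0 \left(28 + q{\left(w{\left(1 \right)} \right)}\right) = 0 \left(28 + \frac{5 + 19 \cdot 1^{\frac{7}{2}}}{2 \cdot 1^{\frac{7}{2}}}\right) = 0 \left(28 + \frac{5 + 19 \cdot 1}{2 \cdot 1}\right) = 0 \left(28 + \frac{1}{2} \cdot 1 \left(5 + 19\right)\right) = 0 \left(28 + \frac{1}{2} \cdot 1 \cdot 24\right) = 0 \left(28 + 12\right) = 0 \cdot 40 = 0$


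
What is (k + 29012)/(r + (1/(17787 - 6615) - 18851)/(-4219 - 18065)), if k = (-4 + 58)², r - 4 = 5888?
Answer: 7948694242944/1467064351787 ≈ 5.4181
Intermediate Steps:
r = 5892 (r = 4 + 5888 = 5892)
k = 2916 (k = 54² = 2916)
(k + 29012)/(r + (1/(17787 - 6615) - 18851)/(-4219 - 18065)) = (2916 + 29012)/(5892 + (1/(17787 - 6615) - 18851)/(-4219 - 18065)) = 31928/(5892 + (1/11172 - 18851)/(-22284)) = 31928/(5892 + (1/11172 - 18851)*(-1/22284)) = 31928/(5892 - 210603371/11172*(-1/22284)) = 31928/(5892 + 210603371/248956848) = 31928/(1467064351787/248956848) = 31928*(248956848/1467064351787) = 7948694242944/1467064351787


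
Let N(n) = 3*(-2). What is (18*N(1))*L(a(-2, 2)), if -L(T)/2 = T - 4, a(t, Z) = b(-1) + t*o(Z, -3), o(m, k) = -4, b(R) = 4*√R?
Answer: 864 + 864*I ≈ 864.0 + 864.0*I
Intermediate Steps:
N(n) = -6
a(t, Z) = -4*t + 4*I (a(t, Z) = 4*√(-1) + t*(-4) = 4*I - 4*t = -4*t + 4*I)
L(T) = 8 - 2*T (L(T) = -2*(T - 4) = -2*(-4 + T) = 8 - 2*T)
(18*N(1))*L(a(-2, 2)) = (18*(-6))*(8 - 2*(-4*(-2) + 4*I)) = -108*(8 - 2*(8 + 4*I)) = -108*(8 + (-16 - 8*I)) = -108*(-8 - 8*I) = 864 + 864*I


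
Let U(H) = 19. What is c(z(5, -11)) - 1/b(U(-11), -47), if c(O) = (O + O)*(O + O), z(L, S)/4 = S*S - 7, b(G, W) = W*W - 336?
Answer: 1557856511/1873 ≈ 8.3174e+5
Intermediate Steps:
b(G, W) = -336 + W² (b(G, W) = W² - 336 = -336 + W²)
z(L, S) = -28 + 4*S² (z(L, S) = 4*(S*S - 7) = 4*(S² - 7) = 4*(-7 + S²) = -28 + 4*S²)
c(O) = 4*O² (c(O) = (2*O)*(2*O) = 4*O²)
c(z(5, -11)) - 1/b(U(-11), -47) = 4*(-28 + 4*(-11)²)² - 1/(-336 + (-47)²) = 4*(-28 + 4*121)² - 1/(-336 + 2209) = 4*(-28 + 484)² - 1/1873 = 4*456² - 1*1/1873 = 4*207936 - 1/1873 = 831744 - 1/1873 = 1557856511/1873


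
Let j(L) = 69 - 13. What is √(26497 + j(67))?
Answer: √26553 ≈ 162.95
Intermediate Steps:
j(L) = 56
√(26497 + j(67)) = √(26497 + 56) = √26553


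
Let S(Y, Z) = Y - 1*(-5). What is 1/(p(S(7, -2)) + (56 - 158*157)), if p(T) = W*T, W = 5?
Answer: -1/24690 ≈ -4.0502e-5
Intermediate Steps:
S(Y, Z) = 5 + Y (S(Y, Z) = Y + 5 = 5 + Y)
p(T) = 5*T
1/(p(S(7, -2)) + (56 - 158*157)) = 1/(5*(5 + 7) + (56 - 158*157)) = 1/(5*12 + (56 - 24806)) = 1/(60 - 24750) = 1/(-24690) = -1/24690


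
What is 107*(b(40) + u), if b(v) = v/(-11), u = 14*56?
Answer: 918488/11 ≈ 83499.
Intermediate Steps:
u = 784
b(v) = -v/11 (b(v) = v*(-1/11) = -v/11)
107*(b(40) + u) = 107*(-1/11*40 + 784) = 107*(-40/11 + 784) = 107*(8584/11) = 918488/11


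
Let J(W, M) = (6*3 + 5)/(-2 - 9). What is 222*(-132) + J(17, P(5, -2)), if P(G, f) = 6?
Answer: -322367/11 ≈ -29306.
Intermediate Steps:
J(W, M) = -23/11 (J(W, M) = (18 + 5)/(-11) = 23*(-1/11) = -23/11)
222*(-132) + J(17, P(5, -2)) = 222*(-132) - 23/11 = -29304 - 23/11 = -322367/11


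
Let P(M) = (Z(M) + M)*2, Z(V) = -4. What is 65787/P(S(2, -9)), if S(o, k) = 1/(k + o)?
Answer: -460509/58 ≈ -7939.8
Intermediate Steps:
P(M) = -8 + 2*M (P(M) = (-4 + M)*2 = -8 + 2*M)
65787/P(S(2, -9)) = 65787/(-8 + 2/(-9 + 2)) = 65787/(-8 + 2/(-7)) = 65787/(-8 + 2*(-1/7)) = 65787/(-8 - 2/7) = 65787/(-58/7) = 65787*(-7/58) = -460509/58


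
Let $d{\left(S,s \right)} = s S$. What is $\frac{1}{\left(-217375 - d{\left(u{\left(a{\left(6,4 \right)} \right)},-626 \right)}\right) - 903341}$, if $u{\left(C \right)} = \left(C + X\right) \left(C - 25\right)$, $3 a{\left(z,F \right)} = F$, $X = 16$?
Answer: $- \frac{9}{12397636} \approx -7.2595 \cdot 10^{-7}$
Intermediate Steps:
$a{\left(z,F \right)} = \frac{F}{3}$
$u{\left(C \right)} = \left(-25 + C\right) \left(16 + C\right)$ ($u{\left(C \right)} = \left(C + 16\right) \left(C - 25\right) = \left(16 + C\right) \left(-25 + C\right) = \left(-25 + C\right) \left(16 + C\right)$)
$d{\left(S,s \right)} = S s$
$\frac{1}{\left(-217375 - d{\left(u{\left(a{\left(6,4 \right)} \right)},-626 \right)}\right) - 903341} = \frac{1}{\left(-217375 - \left(-400 + \left(\frac{1}{3} \cdot 4\right)^{2} - 9 \cdot \frac{1}{3} \cdot 4\right) \left(-626\right)\right) - 903341} = \frac{1}{\left(-217375 - \left(-400 + \left(\frac{4}{3}\right)^{2} - 12\right) \left(-626\right)\right) - 903341} = \frac{1}{\left(-217375 - \left(-400 + \frac{16}{9} - 12\right) \left(-626\right)\right) - 903341} = \frac{1}{\left(-217375 - \left(- \frac{3692}{9}\right) \left(-626\right)\right) - 903341} = \frac{1}{\left(-217375 - \frac{2311192}{9}\right) - 903341} = \frac{1}{- \frac{4267567}{9} - 903341} = \frac{1}{- \frac{12397636}{9}} = - \frac{9}{12397636}$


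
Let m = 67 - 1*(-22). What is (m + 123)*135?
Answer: 28620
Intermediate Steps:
m = 89 (m = 67 + 22 = 89)
(m + 123)*135 = (89 + 123)*135 = 212*135 = 28620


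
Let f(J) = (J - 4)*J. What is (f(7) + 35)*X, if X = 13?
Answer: 728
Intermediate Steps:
f(J) = J*(-4 + J) (f(J) = (-4 + J)*J = J*(-4 + J))
(f(7) + 35)*X = (7*(-4 + 7) + 35)*13 = (7*3 + 35)*13 = (21 + 35)*13 = 56*13 = 728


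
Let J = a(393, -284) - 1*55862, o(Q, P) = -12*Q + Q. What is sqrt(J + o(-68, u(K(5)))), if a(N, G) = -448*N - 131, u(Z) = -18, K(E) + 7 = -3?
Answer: 3*I*sqrt(25701) ≈ 480.95*I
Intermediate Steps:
K(E) = -10 (K(E) = -7 - 3 = -10)
a(N, G) = -131 - 448*N
o(Q, P) = -11*Q
J = -232057 (J = (-131 - 448*393) - 1*55862 = (-131 - 176064) - 55862 = -176195 - 55862 = -232057)
sqrt(J + o(-68, u(K(5)))) = sqrt(-232057 - 11*(-68)) = sqrt(-232057 + 748) = sqrt(-231309) = 3*I*sqrt(25701)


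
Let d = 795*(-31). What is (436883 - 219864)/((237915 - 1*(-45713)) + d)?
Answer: 217019/258983 ≈ 0.83797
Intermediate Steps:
d = -24645
(436883 - 219864)/((237915 - 1*(-45713)) + d) = (436883 - 219864)/((237915 - 1*(-45713)) - 24645) = 217019/((237915 + 45713) - 24645) = 217019/(283628 - 24645) = 217019/258983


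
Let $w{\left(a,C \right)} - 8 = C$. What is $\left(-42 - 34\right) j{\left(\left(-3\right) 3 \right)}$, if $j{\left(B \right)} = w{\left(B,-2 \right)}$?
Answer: $-456$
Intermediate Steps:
$w{\left(a,C \right)} = 8 + C$
$j{\left(B \right)} = 6$ ($j{\left(B \right)} = 8 - 2 = 6$)
$\left(-42 - 34\right) j{\left(\left(-3\right) 3 \right)} = \left(-42 - 34\right) 6 = \left(-76\right) 6 = -456$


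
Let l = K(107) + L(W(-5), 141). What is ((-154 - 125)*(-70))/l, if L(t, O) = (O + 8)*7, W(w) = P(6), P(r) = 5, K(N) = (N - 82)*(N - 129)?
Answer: 19530/493 ≈ 39.615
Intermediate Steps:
K(N) = (-129 + N)*(-82 + N) (K(N) = (-82 + N)*(-129 + N) = (-129 + N)*(-82 + N))
W(w) = 5
L(t, O) = 56 + 7*O (L(t, O) = (8 + O)*7 = 56 + 7*O)
l = 493 (l = (10578 + 107² - 211*107) + (56 + 7*141) = (10578 + 11449 - 22577) + (56 + 987) = -550 + 1043 = 493)
((-154 - 125)*(-70))/l = ((-154 - 125)*(-70))/493 = -279*(-70)*(1/493) = 19530*(1/493) = 19530/493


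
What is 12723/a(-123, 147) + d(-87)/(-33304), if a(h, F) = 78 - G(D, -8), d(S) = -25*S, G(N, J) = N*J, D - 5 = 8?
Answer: 211665471/3030664 ≈ 69.841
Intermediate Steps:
D = 13 (D = 5 + 8 = 13)
G(N, J) = J*N
a(h, F) = 182 (a(h, F) = 78 - (-8)*13 = 78 - 1*(-104) = 78 + 104 = 182)
12723/a(-123, 147) + d(-87)/(-33304) = 12723/182 - 25*(-87)/(-33304) = 12723*(1/182) + 2175*(-1/33304) = 12723/182 - 2175/33304 = 211665471/3030664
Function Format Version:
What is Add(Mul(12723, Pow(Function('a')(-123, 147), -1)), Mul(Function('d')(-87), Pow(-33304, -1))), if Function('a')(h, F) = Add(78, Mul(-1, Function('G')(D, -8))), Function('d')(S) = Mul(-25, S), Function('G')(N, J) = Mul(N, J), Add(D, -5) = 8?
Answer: Rational(211665471, 3030664) ≈ 69.841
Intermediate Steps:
D = 13 (D = Add(5, 8) = 13)
Function('G')(N, J) = Mul(J, N)
Function('a')(h, F) = 182 (Function('a')(h, F) = Add(78, Mul(-1, Mul(-8, 13))) = Add(78, Mul(-1, -104)) = Add(78, 104) = 182)
Add(Mul(12723, Pow(Function('a')(-123, 147), -1)), Mul(Function('d')(-87), Pow(-33304, -1))) = Add(Mul(12723, Pow(182, -1)), Mul(Mul(-25, -87), Pow(-33304, -1))) = Add(Mul(12723, Rational(1, 182)), Mul(2175, Rational(-1, 33304))) = Add(Rational(12723, 182), Rational(-2175, 33304)) = Rational(211665471, 3030664)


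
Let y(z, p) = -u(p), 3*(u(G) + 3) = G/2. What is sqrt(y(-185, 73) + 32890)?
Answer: sqrt(1183710)/6 ≈ 181.33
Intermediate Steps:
u(G) = -3 + G/6 (u(G) = -3 + (G/2)/3 = -3 + G/6)
y(z, p) = 3 - p/6 (y(z, p) = -(-3 + p/6) = 3 - p/6)
sqrt(y(-185, 73) + 32890) = sqrt((3 - 1/6*73) + 32890) = sqrt((3 - 73/6) + 32890) = sqrt(-55/6 + 32890) = sqrt(197285/6) = sqrt(1183710)/6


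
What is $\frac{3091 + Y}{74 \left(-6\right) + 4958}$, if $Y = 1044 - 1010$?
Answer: $\frac{3125}{4514} \approx 0.69229$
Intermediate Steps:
$Y = 34$ ($Y = 1044 - 1010 = 34$)
$\frac{3091 + Y}{74 \left(-6\right) + 4958} = \frac{3091 + 34}{74 \left(-6\right) + 4958} = \frac{3125}{-444 + 4958} = \frac{3125}{4514}$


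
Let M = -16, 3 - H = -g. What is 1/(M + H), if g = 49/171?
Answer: -171/2174 ≈ -0.078657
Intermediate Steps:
g = 49/171 (g = 49*(1/171) = 49/171 ≈ 0.28655)
H = 562/171 (H = 3 - (-1)*49/171 = 3 - 1*(-49/171) = 3 + 49/171 = 562/171 ≈ 3.2865)
1/(M + H) = 1/(-16 + 562/171) = 1/(-2174/171) = -171/2174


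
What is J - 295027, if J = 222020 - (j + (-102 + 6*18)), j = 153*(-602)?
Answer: 19093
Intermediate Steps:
j = -92106
J = 314120 (J = 222020 - (-92106 + (-102 + 6*18)) = 222020 - (-92106 + (-102 + 108)) = 222020 - (-92106 + 6) = 222020 - 1*(-92100) = 222020 + 92100 = 314120)
J - 295027 = 314120 - 295027 = 19093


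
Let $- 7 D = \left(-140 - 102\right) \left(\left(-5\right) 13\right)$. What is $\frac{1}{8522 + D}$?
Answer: $\frac{7}{43924} \approx 0.00015937$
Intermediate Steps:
$D = - \frac{15730}{7}$ ($D = - \frac{\left(-140 - 102\right) \left(\left(-5\right) 13\right)}{7} = - \frac{\left(-242\right) \left(-65\right)}{7} = \left(- \frac{1}{7}\right) 15730 = - \frac{15730}{7} \approx -2247.1$)
$\frac{1}{8522 + D} = \frac{1}{8522 - \frac{15730}{7}} = \frac{1}{\frac{43924}{7}} = \frac{7}{43924}$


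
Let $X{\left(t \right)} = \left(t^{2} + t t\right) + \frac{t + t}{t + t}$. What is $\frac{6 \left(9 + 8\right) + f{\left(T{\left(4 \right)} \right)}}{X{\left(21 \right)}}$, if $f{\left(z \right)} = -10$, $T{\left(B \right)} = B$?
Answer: $\frac{92}{883} \approx 0.10419$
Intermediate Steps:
$X{\left(t \right)} = 1 + 2 t^{2}$ ($X{\left(t \right)} = \left(t^{2} + t^{2}\right) + \frac{2 t}{2 t} = 2 t^{2} + 2 t \frac{1}{2 t} = 2 t^{2} + 1 = 1 + 2 t^{2}$)
$\frac{6 \left(9 + 8\right) + f{\left(T{\left(4 \right)} \right)}}{X{\left(21 \right)}} = \frac{6 \left(9 + 8\right) - 10}{1 + 2 \cdot 21^{2}} = \frac{6 \cdot 17 - 10}{1 + 2 \cdot 441} = \frac{102 - 10}{1 + 882} = \frac{92}{883}$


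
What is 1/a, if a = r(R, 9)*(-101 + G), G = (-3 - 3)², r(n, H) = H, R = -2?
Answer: -1/585 ≈ -0.0017094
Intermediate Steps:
G = 36 (G = (-6)² = 36)
a = -585 (a = 9*(-101 + 36) = 9*(-65) = -585)
1/a = 1/(-585) = -1/585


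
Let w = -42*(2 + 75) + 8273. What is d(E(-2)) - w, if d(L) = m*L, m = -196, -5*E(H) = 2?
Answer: -24803/5 ≈ -4960.6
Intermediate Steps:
E(H) = -⅖ (E(H) = -⅕*2 = -⅖)
d(L) = -196*L
w = 5039 (w = -42*77 + 8273 = -3234 + 8273 = 5039)
d(E(-2)) - w = -196*(-⅖) - 1*5039 = 392/5 - 5039 = -24803/5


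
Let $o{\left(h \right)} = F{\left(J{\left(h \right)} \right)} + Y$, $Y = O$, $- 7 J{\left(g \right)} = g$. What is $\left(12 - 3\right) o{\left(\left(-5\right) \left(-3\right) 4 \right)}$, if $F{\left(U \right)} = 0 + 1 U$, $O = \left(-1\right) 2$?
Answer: $- \frac{666}{7} \approx -95.143$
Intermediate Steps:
$O = -2$
$J{\left(g \right)} = - \frac{g}{7}$
$F{\left(U \right)} = U$ ($F{\left(U \right)} = 0 + U = U$)
$Y = -2$
$o{\left(h \right)} = -2 - \frac{h}{7}$ ($o{\left(h \right)} = - \frac{h}{7} - 2 = -2 - \frac{h}{7}$)
$\left(12 - 3\right) o{\left(\left(-5\right) \left(-3\right) 4 \right)} = \left(12 - 3\right) \left(-2 - \frac{\left(-5\right) \left(-3\right) 4}{7}\right) = 9 \left(-2 - \frac{15 \cdot 4}{7}\right) = 9 \left(-2 - \frac{60}{7}\right) = 9 \left(- \frac{74}{7}\right) = - \frac{666}{7}$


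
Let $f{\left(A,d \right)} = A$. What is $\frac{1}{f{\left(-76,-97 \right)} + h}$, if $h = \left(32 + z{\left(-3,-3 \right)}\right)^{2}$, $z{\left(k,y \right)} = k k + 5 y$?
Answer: $\frac{1}{600} \approx 0.0016667$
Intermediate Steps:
$z{\left(k,y \right)} = k^{2} + 5 y$
$h = 676$ ($h = \left(32 + \left(\left(-3\right)^{2} + 5 \left(-3\right)\right)\right)^{2} = \left(32 + \left(9 - 15\right)\right)^{2} = \left(32 - 6\right)^{2} = 26^{2} = 676$)
$\frac{1}{f{\left(-76,-97 \right)} + h} = \frac{1}{-76 + 676} = \frac{1}{600}$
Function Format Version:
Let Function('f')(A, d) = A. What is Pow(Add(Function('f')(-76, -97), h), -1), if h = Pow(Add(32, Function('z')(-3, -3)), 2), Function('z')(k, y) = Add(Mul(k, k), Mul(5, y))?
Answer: Rational(1, 600) ≈ 0.0016667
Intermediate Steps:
Function('z')(k, y) = Add(Pow(k, 2), Mul(5, y))
h = 676 (h = Pow(Add(32, Add(Pow(-3, 2), Mul(5, -3))), 2) = Pow(Add(32, Add(9, -15)), 2) = Pow(Add(32, -6), 2) = Pow(26, 2) = 676)
Pow(Add(Function('f')(-76, -97), h), -1) = Pow(Add(-76, 676), -1) = Pow(600, -1) = Rational(1, 600)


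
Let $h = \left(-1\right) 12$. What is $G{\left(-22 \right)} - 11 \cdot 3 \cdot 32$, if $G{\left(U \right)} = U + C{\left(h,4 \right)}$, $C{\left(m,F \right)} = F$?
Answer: $-1074$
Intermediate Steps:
$h = -12$
$G{\left(U \right)} = 4 + U$ ($G{\left(U \right)} = U + 4 = 4 + U$)
$G{\left(-22 \right)} - 11 \cdot 3 \cdot 32 = \left(4 - 22\right) - 11 \cdot 3 \cdot 32 = -18 - 33 \cdot 32 = -18 - 1056 = -1074$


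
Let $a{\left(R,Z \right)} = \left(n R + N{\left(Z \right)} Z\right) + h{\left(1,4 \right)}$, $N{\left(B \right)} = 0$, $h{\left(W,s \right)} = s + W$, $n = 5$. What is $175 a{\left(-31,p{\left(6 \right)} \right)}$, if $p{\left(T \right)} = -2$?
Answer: $-26250$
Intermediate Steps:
$h{\left(W,s \right)} = W + s$
$a{\left(R,Z \right)} = 5 + 5 R$ ($a{\left(R,Z \right)} = \left(5 R + 0 Z\right) + \left(1 + 4\right) = \left(5 R + 0\right) + 5 = 5 R + 5 = 5 + 5 R$)
$175 a{\left(-31,p{\left(6 \right)} \right)} = 175 \left(5 + 5 \left(-31\right)\right) = 175 \left(5 - 155\right) = 175 \left(-150\right) = -26250$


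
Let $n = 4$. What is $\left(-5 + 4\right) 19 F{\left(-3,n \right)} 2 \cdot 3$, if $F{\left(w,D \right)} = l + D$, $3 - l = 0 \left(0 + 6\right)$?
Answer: $-798$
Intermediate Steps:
$l = 3$ ($l = 3 - 0 \left(0 + 6\right) = 3 - 0 \cdot 6 = 3 - 0 = 3 + 0 = 3$)
$F{\left(w,D \right)} = 3 + D$
$\left(-5 + 4\right) 19 F{\left(-3,n \right)} 2 \cdot 3 = \left(-5 + 4\right) 19 \left(3 + 4\right) 2 \cdot 3 = \left(-1\right) 19 \cdot 7 \cdot 2 \cdot 3 = - 19 \cdot 14 \cdot 3 = \left(-19\right) 42 = -798$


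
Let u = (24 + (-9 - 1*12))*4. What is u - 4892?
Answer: -4880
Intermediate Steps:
u = 12 (u = (24 + (-9 - 12))*4 = (24 - 21)*4 = 3*4 = 12)
u - 4892 = 12 - 4892 = -4880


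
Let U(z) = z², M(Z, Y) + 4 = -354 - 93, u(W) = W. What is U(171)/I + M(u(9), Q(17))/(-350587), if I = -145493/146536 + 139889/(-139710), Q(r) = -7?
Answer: -104937284160397928843/7156462582500229 ≈ -14663.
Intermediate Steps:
M(Z, Y) = -451 (M(Z, Y) = -4 + (-354 - 93) = -4 - 447 = -451)
I = -20412800767/10236272280 (I = -145493*1/146536 + 139889*(-1/139710) = -145493/146536 - 139889/139710 = -20412800767/10236272280 ≈ -1.9942)
U(171)/I + M(u(9), Q(17))/(-350587) = 171²/(-20412800767/10236272280) - 451/(-350587) = 29241*(-10236272280/20412800767) - 451*(-1/350587) = -299318837739480/20412800767 + 451/350587 = -104937284160397928843/7156462582500229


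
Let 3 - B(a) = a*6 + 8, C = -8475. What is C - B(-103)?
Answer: -9088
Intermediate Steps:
B(a) = -5 - 6*a (B(a) = 3 - (a*6 + 8) = 3 - (6*a + 8) = 3 - (8 + 6*a) = 3 + (-8 - 6*a) = -5 - 6*a)
C - B(-103) = -8475 - (-5 - 6*(-103)) = -8475 - (-5 + 618) = -8475 - 1*613 = -8475 - 613 = -9088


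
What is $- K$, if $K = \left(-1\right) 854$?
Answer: $854$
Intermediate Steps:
$K = -854$
$- K = \left(-1\right) \left(-854\right) = 854$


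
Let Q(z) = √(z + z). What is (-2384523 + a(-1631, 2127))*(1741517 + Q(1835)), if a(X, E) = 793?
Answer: -4151306318410 - 2383730*√3670 ≈ -4.1515e+12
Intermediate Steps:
Q(z) = √2*√z (Q(z) = √(2*z) = √2*√z)
(-2384523 + a(-1631, 2127))*(1741517 + Q(1835)) = (-2384523 + 793)*(1741517 + √2*√1835) = -2383730*(1741517 + √3670) = -4151306318410 - 2383730*√3670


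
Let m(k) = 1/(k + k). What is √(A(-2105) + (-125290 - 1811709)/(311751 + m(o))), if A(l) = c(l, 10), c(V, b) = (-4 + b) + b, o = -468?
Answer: 2*√208326340469257690/291798935 ≈ 3.1284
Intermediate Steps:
c(V, b) = -4 + 2*b
m(k) = 1/(2*k)
A(l) = 16 (A(l) = -4 + 2*10 = -4 + 20 = 16)
√(A(-2105) + (-125290 - 1811709)/(311751 + m(o))) = √(16 + (-125290 - 1811709)/(311751 + (½)/(-468))) = √(16 - 1936999/(311751 + (½)*(-1/468))) = √(16 - 1936999/(311751 - 1/936)) = √(16 - 1936999/291798935/936) = √(16 - 1936999*936/291798935) = √(16 - 1813031064/291798935) = √(2855751896/291798935) = 2*√208326340469257690/291798935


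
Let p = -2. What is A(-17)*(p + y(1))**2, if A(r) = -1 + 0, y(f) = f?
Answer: -1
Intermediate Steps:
A(r) = -1
A(-17)*(p + y(1))**2 = -(-2 + 1)**2 = -1*(-1)**2 = -1*1 = -1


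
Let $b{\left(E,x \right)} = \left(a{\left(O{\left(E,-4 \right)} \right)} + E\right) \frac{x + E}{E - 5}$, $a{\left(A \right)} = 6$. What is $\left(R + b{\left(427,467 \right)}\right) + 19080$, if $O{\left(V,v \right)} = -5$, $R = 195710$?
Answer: $\frac{45514241}{211} \approx 2.1571 \cdot 10^{5}$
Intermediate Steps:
$b{\left(E,x \right)} = \frac{\left(6 + E\right) \left(E + x\right)}{-5 + E}$ ($b{\left(E,x \right)} = \left(6 + E\right) \frac{x + E}{E - 5} = \left(6 + E\right) \frac{E + x}{-5 + E} = \frac{\left(6 + E\right) \left(E + x\right)}{-5 + E}$)
$\left(R + b{\left(427,467 \right)}\right) + 19080 = \left(195710 + \frac{427^{2} + 6 \cdot 427 + 6 \cdot 467 + 427 \cdot 467}{-5 + 427}\right) + 19080 = \left(195710 + \frac{182329 + 2562 + 2802 + 199409}{422}\right) + 19080 = \left(195710 + \frac{1}{422} \cdot 387102\right) + 19080 = \left(195710 + \frac{193551}{211}\right) + 19080 = \frac{41488361}{211} + 19080 = \frac{45514241}{211}$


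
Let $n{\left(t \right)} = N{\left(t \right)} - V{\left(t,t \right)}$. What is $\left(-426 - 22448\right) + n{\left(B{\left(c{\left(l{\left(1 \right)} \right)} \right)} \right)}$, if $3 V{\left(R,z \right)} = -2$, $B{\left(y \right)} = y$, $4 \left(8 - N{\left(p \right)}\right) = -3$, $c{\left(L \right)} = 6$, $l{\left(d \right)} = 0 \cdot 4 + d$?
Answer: $- \frac{274375}{12} \approx -22865.0$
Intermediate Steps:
$l{\left(d \right)} = d$ ($l{\left(d \right)} = 0 + d = d$)
$N{\left(p \right)} = \frac{35}{4}$ ($N{\left(p \right)} = 8 - - \frac{3}{4} = 8 + \frac{3}{4} = \frac{35}{4}$)
$V{\left(R,z \right)} = - \frac{2}{3}$ ($V{\left(R,z \right)} = \frac{1}{3} \left(-2\right) = - \frac{2}{3}$)
$n{\left(t \right)} = \frac{113}{12}$ ($n{\left(t \right)} = \frac{35}{4} - - \frac{2}{3} = \frac{35}{4} + \frac{2}{3} = \frac{113}{12}$)
$\left(-426 - 22448\right) + n{\left(B{\left(c{\left(l{\left(1 \right)} \right)} \right)} \right)} = \left(-426 - 22448\right) + \frac{113}{12} = -22874 + \frac{113}{12} = - \frac{274375}{12}$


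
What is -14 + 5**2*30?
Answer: 736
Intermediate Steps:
-14 + 5**2*30 = -14 + 25*30 = -14 + 750 = 736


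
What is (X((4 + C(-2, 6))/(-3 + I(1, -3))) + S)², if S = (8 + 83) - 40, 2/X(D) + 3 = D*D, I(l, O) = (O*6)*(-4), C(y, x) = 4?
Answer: 512150628609/202179961 ≈ 2533.1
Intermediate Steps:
I(l, O) = -24*O (I(l, O) = (6*O)*(-4) = -24*O)
X(D) = 2/(-3 + D²) (X(D) = 2/(-3 + D*D) = 2/(-3 + D²))
S = 51 (S = 91 - 40 = 51)
(X((4 + C(-2, 6))/(-3 + I(1, -3))) + S)² = (2/(-3 + ((4 + 4)/(-3 - 24*(-3)))²) + 51)² = (2/(-3 + (8/(-3 + 72))²) + 51)² = (2/(-3 + (8/69)²) + 51)² = (2/(-3 + 64/4761) + 51)² = (2/(-14219/4761) + 51)² = (2*(-4761/14219) + 51)² = (-9522/14219 + 51)² = (715647/14219)² = 512150628609/202179961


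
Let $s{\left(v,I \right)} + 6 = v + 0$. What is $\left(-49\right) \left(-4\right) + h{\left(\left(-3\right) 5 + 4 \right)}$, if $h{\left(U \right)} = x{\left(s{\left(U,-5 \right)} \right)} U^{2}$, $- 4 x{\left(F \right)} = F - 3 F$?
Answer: $- \frac{1665}{2} \approx -832.5$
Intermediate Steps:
$s{\left(v,I \right)} = -6 + v$ ($s{\left(v,I \right)} = -6 + \left(v + 0\right) = -6 + v$)
$x{\left(F \right)} = \frac{F}{2}$ ($x{\left(F \right)} = - \frac{F - 3 F}{4} = - \frac{\left(-2\right) F}{4} = \frac{F}{2}$)
$h{\left(U \right)} = U^{2} \left(-3 + \frac{U}{2}\right)$ ($h{\left(U \right)} = \frac{-6 + U}{2} U^{2} = \left(-3 + \frac{U}{2}\right) U^{2} = U^{2} \left(-3 + \frac{U}{2}\right)$)
$\left(-49\right) \left(-4\right) + h{\left(\left(-3\right) 5 + 4 \right)} = \left(-49\right) \left(-4\right) + \frac{\left(\left(-3\right) 5 + 4\right)^{2} \left(-6 + \left(\left(-3\right) 5 + 4\right)\right)}{2} = 196 + \frac{\left(-15 + 4\right)^{2} \left(-6 + \left(-15 + 4\right)\right)}{2} = 196 + \frac{\left(-11\right)^{2} \left(-6 - 11\right)}{2} = 196 + \frac{1}{2} \cdot 121 \left(-17\right) = 196 - \frac{2057}{2} = - \frac{1665}{2}$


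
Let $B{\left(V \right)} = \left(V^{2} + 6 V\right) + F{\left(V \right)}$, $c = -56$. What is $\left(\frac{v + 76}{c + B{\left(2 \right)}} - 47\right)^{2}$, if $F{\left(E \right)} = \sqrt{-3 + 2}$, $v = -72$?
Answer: $\frac{5686215633}{2563201} + \frac{603256 i}{2563201} \approx 2218.4 + 0.23535 i$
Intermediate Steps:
$F{\left(E \right)} = i$ ($F{\left(E \right)} = \sqrt{-1} = i$)
$B{\left(V \right)} = i + V^{2} + 6 V$ ($B{\left(V \right)} = \left(V^{2} + 6 V\right) + i = i + V^{2} + 6 V$)
$\left(\frac{v + 76}{c + B{\left(2 \right)}} - 47\right)^{2} = \left(\frac{-72 + 76}{-56 + \left(i + 2^{2} + 6 \cdot 2\right)} - 47\right)^{2} = \left(\frac{4}{-56 + \left(i + 4 + 12\right)} - 47\right)^{2} = \left(\frac{4}{-56 + \left(16 + i\right)} - 47\right)^{2} = \left(\frac{4}{-40 + i} - 47\right)^{2} = \left(4 \frac{-40 - i}{1601} - 47\right)^{2} = \left(\frac{4 \left(-40 - i\right)}{1601} - 47\right)^{2} = \left(-47 + \frac{4 \left(-40 - i\right)}{1601}\right)^{2}$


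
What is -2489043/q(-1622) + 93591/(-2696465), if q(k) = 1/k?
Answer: 10886243314024299/2696465 ≈ 4.0372e+9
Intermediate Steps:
-2489043/q(-1622) + 93591/(-2696465) = -2489043/(1/(-1622)) + 93591/(-2696465) = -2489043/(-1/1622) + 93591*(-1/2696465) = -2489043*(-1622) - 93591/2696465 = 4037227746 - 93591/2696465 = 10886243314024299/2696465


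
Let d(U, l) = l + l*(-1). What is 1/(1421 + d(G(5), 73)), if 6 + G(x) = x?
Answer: 1/1421 ≈ 0.00070373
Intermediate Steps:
G(x) = -6 + x
d(U, l) = 0 (d(U, l) = l - l = 0)
1/(1421 + d(G(5), 73)) = 1/(1421 + 0) = 1/1421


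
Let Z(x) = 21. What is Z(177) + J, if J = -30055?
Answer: -30034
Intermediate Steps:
Z(177) + J = 21 - 30055 = -30034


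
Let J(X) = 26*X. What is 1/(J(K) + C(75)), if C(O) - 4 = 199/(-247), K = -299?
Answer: -247/1919389 ≈ -0.00012869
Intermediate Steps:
C(O) = 789/247 (C(O) = 4 + 199/(-247) = 4 + 199*(-1/247) = 4 - 199/247 = 789/247)
1/(J(K) + C(75)) = 1/(26*(-299) + 789/247) = 1/(-7774 + 789/247) = 1/(-1919389/247) = -247/1919389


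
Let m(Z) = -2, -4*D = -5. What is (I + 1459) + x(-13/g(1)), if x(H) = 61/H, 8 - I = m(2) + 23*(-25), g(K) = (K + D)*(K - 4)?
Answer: 107935/52 ≈ 2075.7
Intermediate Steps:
D = 5/4 (D = -¼*(-5) = 5/4 ≈ 1.2500)
g(K) = (-4 + K)*(5/4 + K) (g(K) = (K + 5/4)*(K - 4) = (5/4 + K)*(-4 + K) = (-4 + K)*(5/4 + K))
I = 585 (I = 8 - (-2 + 23*(-25)) = 8 - (-2 - 575) = 8 - 1*(-577) = 8 + 577 = 585)
(I + 1459) + x(-13/g(1)) = (585 + 1459) + 61/((-13/(-5 + 1² - 11/4*1))) = 2044 + 61/((-13/(-5 + 1 - 11/4))) = 2044 + 61/((-13/(-27/4))) = 2044 + 61/((-13*(-4/27))) = 2044 + 61/(52/27) = 2044 + 61*(27/52) = 2044 + 1647/52 = 107935/52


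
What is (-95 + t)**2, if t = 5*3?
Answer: 6400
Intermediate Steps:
t = 15
(-95 + t)**2 = (-95 + 15)**2 = (-80)**2 = 6400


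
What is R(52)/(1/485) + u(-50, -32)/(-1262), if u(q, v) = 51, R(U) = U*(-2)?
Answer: -63655331/1262 ≈ -50440.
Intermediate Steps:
R(U) = -2*U
R(52)/(1/485) + u(-50, -32)/(-1262) = (-2*52)/(1/485) + 51/(-1262) = -104/1/485 + 51*(-1/1262) = -104*485 - 51/1262 = -50440 - 51/1262 = -63655331/1262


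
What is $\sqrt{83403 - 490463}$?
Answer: $2 i \sqrt{101765} \approx 638.01 i$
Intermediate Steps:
$\sqrt{83403 - 490463} = \sqrt{-407060} = 2 i \sqrt{101765}$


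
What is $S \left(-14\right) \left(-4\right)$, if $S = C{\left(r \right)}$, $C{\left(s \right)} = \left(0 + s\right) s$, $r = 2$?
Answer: $224$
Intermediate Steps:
$C{\left(s \right)} = s^{2}$ ($C{\left(s \right)} = s s = s^{2}$)
$S = 4$ ($S = 2^{2} = 4$)
$S \left(-14\right) \left(-4\right) = 4 \left(-14\right) \left(-4\right) = \left(-56\right) \left(-4\right) = 224$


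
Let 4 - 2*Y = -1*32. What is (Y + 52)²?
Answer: 4900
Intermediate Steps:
Y = 18 (Y = 2 - (-1)*32/2 = 2 - ½*(-32) = 2 + 16 = 18)
(Y + 52)² = (18 + 52)² = 70² = 4900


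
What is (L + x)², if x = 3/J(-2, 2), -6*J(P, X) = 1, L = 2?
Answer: 256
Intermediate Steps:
J(P, X) = -⅙ (J(P, X) = -⅙*1 = -⅙)
x = -18 (x = 3/(-⅙) = 3*(-6) = -18)
(L + x)² = (2 - 18)² = (-16)² = 256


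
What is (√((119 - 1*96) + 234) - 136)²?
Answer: (136 - √257)² ≈ 14393.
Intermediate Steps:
(√((119 - 1*96) + 234) - 136)² = (√((119 - 96) + 234) - 136)² = (√(23 + 234) - 136)² = (√257 - 136)² = (-136 + √257)²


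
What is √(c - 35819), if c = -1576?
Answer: 3*I*√4155 ≈ 193.38*I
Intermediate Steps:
√(c - 35819) = √(-1576 - 35819) = √(-37395) = 3*I*√4155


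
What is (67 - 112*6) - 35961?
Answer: -36566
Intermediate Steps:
(67 - 112*6) - 35961 = (67 - 672) - 35961 = -605 - 35961 = -36566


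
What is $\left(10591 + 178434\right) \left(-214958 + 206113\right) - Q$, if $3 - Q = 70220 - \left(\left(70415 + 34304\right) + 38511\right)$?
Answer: $-1671999138$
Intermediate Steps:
$Q = 73013$ ($Q = 3 - \left(70220 - \left(\left(70415 + 34304\right) + 38511\right)\right) = 3 - \left(70220 - \left(104719 + 38511\right)\right) = 3 - \left(70220 - 143230\right) = 3 - -73010 = 3 + 73010 = 73013$)
$\left(10591 + 178434\right) \left(-214958 + 206113\right) - Q = \left(10591 + 178434\right) \left(-214958 + 206113\right) - 73013 = 189025 \left(-8845\right) - 73013 = -1671926125 - 73013 = -1671999138$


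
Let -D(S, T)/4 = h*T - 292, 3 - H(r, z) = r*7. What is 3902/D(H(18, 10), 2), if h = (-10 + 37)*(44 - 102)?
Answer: 1951/6848 ≈ 0.28490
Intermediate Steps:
H(r, z) = 3 - 7*r (H(r, z) = 3 - r*7 = 3 - 7*r)
h = -1566 (h = 27*(-58) = -1566)
D(S, T) = 1168 + 6264*T (D(S, T) = -4*(-1566*T - 292) = -4*(-292 - 1566*T) = 1168 + 6264*T)
3902/D(H(18, 10), 2) = 3902/(1168 + 6264*2) = 3902/(1168 + 12528) = 3902/13696 = 3902*(1/13696) = 1951/6848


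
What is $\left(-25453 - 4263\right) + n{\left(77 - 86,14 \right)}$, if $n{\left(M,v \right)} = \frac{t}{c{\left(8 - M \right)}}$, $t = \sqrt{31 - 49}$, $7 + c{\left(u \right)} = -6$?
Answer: $-29716 - \frac{3 i \sqrt{2}}{13} \approx -29716.0 - 0.32636 i$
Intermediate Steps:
$c{\left(u \right)} = -13$ ($c{\left(u \right)} = -7 - 6 = -13$)
$t = 3 i \sqrt{2}$ ($t = \sqrt{-18} = 3 i \sqrt{2} \approx 4.2426 i$)
$n{\left(M,v \right)} = - \frac{3 i \sqrt{2}}{13}$ ($n{\left(M,v \right)} = \frac{3 i \sqrt{2}}{-13} = 3 i \sqrt{2} \left(- \frac{1}{13}\right) = - \frac{3 i \sqrt{2}}{13}$)
$\left(-25453 - 4263\right) + n{\left(77 - 86,14 \right)} = \left(-25453 - 4263\right) - \frac{3 i \sqrt{2}}{13} = -29716 - \frac{3 i \sqrt{2}}{13}$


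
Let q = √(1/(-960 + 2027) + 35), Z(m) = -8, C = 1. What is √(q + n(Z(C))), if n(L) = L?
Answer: √(-9107912 + 1067*√39848182)/1067 ≈ 1.4436*I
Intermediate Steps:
q = √39848182/1067 (q = √(1/1067 + 35) = √(37346/1067) = √39848182/1067 ≈ 5.9162)
√(q + n(Z(C))) = √(√39848182/1067 - 8) = √(-8 + √39848182/1067)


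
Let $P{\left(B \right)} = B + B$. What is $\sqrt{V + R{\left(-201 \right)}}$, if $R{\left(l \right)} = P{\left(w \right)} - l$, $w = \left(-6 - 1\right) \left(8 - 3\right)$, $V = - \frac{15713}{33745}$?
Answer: $\frac{\sqrt{148642743090}}{33745} \approx 11.425$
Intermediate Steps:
$V = - \frac{15713}{33745}$ ($V = \left(-15713\right) \frac{1}{33745} = - \frac{15713}{33745} \approx -0.46564$)
$w = -35$ ($w = \left(-7\right) 5 = -35$)
$P{\left(B \right)} = 2 B$
$R{\left(l \right)} = -70 - l$ ($R{\left(l \right)} = 2 \left(-35\right) - l = -70 - l$)
$\sqrt{V + R{\left(-201 \right)}} = \sqrt{- \frac{15713}{33745} - -131} = \sqrt{- \frac{15713}{33745} + \left(-70 + 201\right)} = \sqrt{- \frac{15713}{33745} + 131} = \sqrt{\frac{4404882}{33745}} = \frac{\sqrt{148642743090}}{33745}$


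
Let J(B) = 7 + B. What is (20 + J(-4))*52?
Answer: 1196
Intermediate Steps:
(20 + J(-4))*52 = (20 + (7 - 4))*52 = (20 + 3)*52 = 23*52 = 1196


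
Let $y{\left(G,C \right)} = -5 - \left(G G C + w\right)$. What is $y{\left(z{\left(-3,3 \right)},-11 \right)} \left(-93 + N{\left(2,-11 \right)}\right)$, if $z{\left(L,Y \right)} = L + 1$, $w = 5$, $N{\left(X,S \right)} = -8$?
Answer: $-3434$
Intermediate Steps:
$z{\left(L,Y \right)} = 1 + L$
$y{\left(G,C \right)} = -10 - C G^{2}$ ($y{\left(G,C \right)} = -5 - \left(G G C + 5\right) = -5 - \left(G^{2} C + 5\right) = -5 - \left(C G^{2} + 5\right) = -5 - \left(5 + C G^{2}\right) = -10 - C G^{2}$)
$y{\left(z{\left(-3,3 \right)},-11 \right)} \left(-93 + N{\left(2,-11 \right)}\right) = \left(-10 - - 11 \left(1 - 3\right)^{2}\right) \left(-93 - 8\right) = \left(-10 - - 11 \left(-2\right)^{2}\right) \left(-101\right) = \left(-10 - \left(-11\right) 4\right) \left(-101\right) = \left(-10 + 44\right) \left(-101\right) = 34 \left(-101\right) = -3434$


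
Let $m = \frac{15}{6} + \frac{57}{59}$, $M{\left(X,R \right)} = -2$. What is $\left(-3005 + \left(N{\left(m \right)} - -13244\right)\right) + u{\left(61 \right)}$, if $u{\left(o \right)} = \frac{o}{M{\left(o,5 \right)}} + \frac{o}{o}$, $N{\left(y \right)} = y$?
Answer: $\frac{602565}{59} \approx 10213.0$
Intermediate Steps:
$m = \frac{409}{118}$ ($m = 15 \cdot \frac{1}{6} + 57 \cdot \frac{1}{59} = \frac{5}{2} + \frac{57}{59} = \frac{409}{118} \approx 3.4661$)
$u{\left(o \right)} = 1 - \frac{o}{2}$ ($u{\left(o \right)} = \frac{o}{-2} + \frac{o}{o} = o \left(- \frac{1}{2}\right) + 1 = - \frac{o}{2} + 1 = 1 - \frac{o}{2}$)
$\left(-3005 + \left(N{\left(m \right)} - -13244\right)\right) + u{\left(61 \right)} = \left(-3005 + \left(\frac{409}{118} - -13244\right)\right) + \left(1 - \frac{61}{2}\right) = \left(-3005 + \left(\frac{409}{118} + 13244\right)\right) + \left(1 - \frac{61}{2}\right) = \left(-3005 + \frac{1563201}{118}\right) - \frac{59}{2} = \frac{1208611}{118} - \frac{59}{2} = \frac{602565}{59}$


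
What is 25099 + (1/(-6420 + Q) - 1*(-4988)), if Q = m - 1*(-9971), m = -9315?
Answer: 173421467/5764 ≈ 30087.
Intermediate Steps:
Q = 656 (Q = -9315 - 1*(-9971) = -9315 + 9971 = 656)
25099 + (1/(-6420 + Q) - 1*(-4988)) = 25099 + (1/(-6420 + 656) - 1*(-4988)) = 25099 + (1/(-5764) + 4988) = 25099 + (-1/5764 + 4988) = 25099 + 28750831/5764 = 173421467/5764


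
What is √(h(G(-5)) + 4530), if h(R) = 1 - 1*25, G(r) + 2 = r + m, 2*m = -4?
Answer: √4506 ≈ 67.127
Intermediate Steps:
m = -2 (m = (½)*(-4) = -2)
G(r) = -4 + r (G(r) = -2 + (r - 2) = -2 + (-2 + r) = -4 + r)
h(R) = -24 (h(R) = 1 - 25 = -24)
√(h(G(-5)) + 4530) = √(-24 + 4530) = √4506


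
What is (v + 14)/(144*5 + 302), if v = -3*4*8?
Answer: -41/511 ≈ -0.080235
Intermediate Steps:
v = -96 (v = -12*8 = -96)
(v + 14)/(144*5 + 302) = (-96 + 14)/(144*5 + 302) = -82/(720 + 302) = -82/1022 = -82*1/1022 = -41/511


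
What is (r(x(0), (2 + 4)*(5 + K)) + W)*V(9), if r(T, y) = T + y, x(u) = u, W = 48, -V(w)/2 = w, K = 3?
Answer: -1728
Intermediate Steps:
V(w) = -2*w
(r(x(0), (2 + 4)*(5 + K)) + W)*V(9) = ((0 + (2 + 4)*(5 + 3)) + 48)*(-2*9) = ((0 + 6*8) + 48)*(-18) = ((0 + 48) + 48)*(-18) = (48 + 48)*(-18) = 96*(-18) = -1728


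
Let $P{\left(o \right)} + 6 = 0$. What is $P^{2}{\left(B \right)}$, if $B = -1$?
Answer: $36$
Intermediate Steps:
$P{\left(o \right)} = -6$ ($P{\left(o \right)} = -6 + 0 = -6$)
$P^{2}{\left(B \right)} = \left(-6\right)^{2} = 36$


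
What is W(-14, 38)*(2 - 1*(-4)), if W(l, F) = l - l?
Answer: 0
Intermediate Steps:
W(l, F) = 0
W(-14, 38)*(2 - 1*(-4)) = 0*(2 - 1*(-4)) = 0*(2 + 4) = 0*6 = 0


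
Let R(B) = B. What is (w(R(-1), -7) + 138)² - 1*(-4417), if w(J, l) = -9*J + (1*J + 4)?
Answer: 26917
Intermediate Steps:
w(J, l) = 4 - 8*J (w(J, l) = -9*J + (J + 4) = -9*J + (4 + J) = 4 - 8*J)
(w(R(-1), -7) + 138)² - 1*(-4417) = ((4 - 8*(-1)) + 138)² - 1*(-4417) = ((4 + 8) + 138)² + 4417 = (12 + 138)² + 4417 = 150² + 4417 = 22500 + 4417 = 26917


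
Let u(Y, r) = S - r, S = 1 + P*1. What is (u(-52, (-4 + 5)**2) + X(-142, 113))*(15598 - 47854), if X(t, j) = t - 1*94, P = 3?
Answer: 7515648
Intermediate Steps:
S = 4 (S = 1 + 3*1 = 1 + 3 = 4)
X(t, j) = -94 + t (X(t, j) = t - 94 = -94 + t)
u(Y, r) = 4 - r
(u(-52, (-4 + 5)**2) + X(-142, 113))*(15598 - 47854) = ((4 - (-4 + 5)**2) + (-94 - 142))*(15598 - 47854) = ((4 - 1*1**2) - 236)*(-32256) = ((4 - 1*1) - 236)*(-32256) = ((4 - 1) - 236)*(-32256) = (3 - 236)*(-32256) = -233*(-32256) = 7515648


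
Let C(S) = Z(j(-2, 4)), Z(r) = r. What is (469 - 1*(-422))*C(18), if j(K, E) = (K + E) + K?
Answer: 0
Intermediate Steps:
j(K, E) = E + 2*K (j(K, E) = (E + K) + K = E + 2*K)
C(S) = 0 (C(S) = 4 + 2*(-2) = 4 - 4 = 0)
(469 - 1*(-422))*C(18) = (469 - 1*(-422))*0 = (469 + 422)*0 = 891*0 = 0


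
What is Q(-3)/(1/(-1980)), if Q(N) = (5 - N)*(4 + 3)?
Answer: -110880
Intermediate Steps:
Q(N) = 35 - 7*N (Q(N) = (5 - N)*7 = 35 - 7*N)
Q(-3)/(1/(-1980)) = (35 - 7*(-3))/(1/(-1980)) = (35 + 21)/(-1/1980) = 56*(-1980) = -110880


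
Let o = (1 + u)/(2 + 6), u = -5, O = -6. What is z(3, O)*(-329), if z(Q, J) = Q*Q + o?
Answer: -5593/2 ≈ -2796.5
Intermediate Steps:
o = -1/2 (o = (1 - 5)/(2 + 6) = -4/8 = -4*1/8 = -1/2 ≈ -0.50000)
z(Q, J) = -1/2 + Q**2 (z(Q, J) = Q*Q - 1/2 = Q**2 - 1/2 = -1/2 + Q**2)
z(3, O)*(-329) = (-1/2 + 3**2)*(-329) = (-1/2 + 9)*(-329) = (17/2)*(-329) = -5593/2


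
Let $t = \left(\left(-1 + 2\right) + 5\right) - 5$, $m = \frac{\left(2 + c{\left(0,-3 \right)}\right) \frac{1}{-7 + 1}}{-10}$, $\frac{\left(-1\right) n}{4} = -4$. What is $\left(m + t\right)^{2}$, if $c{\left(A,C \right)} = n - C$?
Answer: $\frac{729}{400} \approx 1.8225$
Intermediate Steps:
$n = 16$ ($n = \left(-4\right) \left(-4\right) = 16$)
$c{\left(A,C \right)} = 16 - C$
$m = \frac{7}{20}$ ($m = \frac{\left(2 + \left(16 - -3\right)\right) \frac{1}{-7 + 1}}{-10} = \frac{2 + \left(16 + 3\right)}{-6} \left(- \frac{1}{10}\right) = \left(2 + 19\right) \left(- \frac{1}{6}\right) \left(- \frac{1}{10}\right) = 21 \left(- \frac{1}{6}\right) \left(- \frac{1}{10}\right) = \left(- \frac{7}{2}\right) \left(- \frac{1}{10}\right) = \frac{7}{20} \approx 0.35$)
$t = 1$ ($t = \left(1 + 5\right) - 5 = 6 - 5 = 1$)
$\left(m + t\right)^{2} = \left(\frac{7}{20} + 1\right)^{2} = \left(\frac{27}{20}\right)^{2} = \frac{729}{400}$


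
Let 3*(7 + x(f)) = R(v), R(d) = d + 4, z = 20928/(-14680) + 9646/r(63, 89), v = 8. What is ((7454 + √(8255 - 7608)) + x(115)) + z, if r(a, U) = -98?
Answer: 94425468/12845 + √647 ≈ 7376.6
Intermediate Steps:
z = -1282627/12845 (z = 20928/(-14680) + 9646/(-98) = 20928*(-1/14680) + 9646*(-1/98) = -2616/1835 - 689/7 = -1282627/12845 ≈ -99.854)
R(d) = 4 + d
x(f) = -3 (x(f) = -7 + (4 + 8)/3 = -7 + (⅓)*12 = -7 + 4 = -3)
((7454 + √(8255 - 7608)) + x(115)) + z = ((7454 + √(8255 - 7608)) - 3) - 1282627/12845 = ((7454 + √647) - 3) - 1282627/12845 = (7451 + √647) - 1282627/12845 = 94425468/12845 + √647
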